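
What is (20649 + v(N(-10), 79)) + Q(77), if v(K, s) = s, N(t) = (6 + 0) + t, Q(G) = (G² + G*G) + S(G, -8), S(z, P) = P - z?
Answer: 32501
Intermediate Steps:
Q(G) = -8 - G + 2*G² (Q(G) = (G² + G*G) + (-8 - G) = (G² + G²) + (-8 - G) = 2*G² + (-8 - G) = -8 - G + 2*G²)
N(t) = 6 + t
(20649 + v(N(-10), 79)) + Q(77) = (20649 + 79) + (-8 - 1*77 + 2*77²) = 20728 + (-8 - 77 + 2*5929) = 20728 + (-8 - 77 + 11858) = 20728 + 11773 = 32501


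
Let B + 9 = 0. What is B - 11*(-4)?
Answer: 35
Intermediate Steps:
B = -9 (B = -9 + 0 = -9)
B - 11*(-4) = -9 - 11*(-4) = -9 + 44 = 35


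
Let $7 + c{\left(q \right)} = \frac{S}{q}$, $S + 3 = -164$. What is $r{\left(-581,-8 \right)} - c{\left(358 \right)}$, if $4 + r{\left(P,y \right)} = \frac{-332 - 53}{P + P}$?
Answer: $\frac{56424}{14857} \approx 3.7978$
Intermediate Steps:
$S = -167$ ($S = -3 - 164 = -167$)
$c{\left(q \right)} = -7 - \frac{167}{q}$
$r{\left(P,y \right)} = -4 - \frac{385}{2 P}$ ($r{\left(P,y \right)} = -4 + \frac{-332 - 53}{P + P} = -4 - \frac{385}{2 P}$)
$r{\left(-581,-8 \right)} - c{\left(358 \right)} = \left(-4 - \frac{385}{2 \left(-581\right)}\right) - \left(-7 - \frac{167}{358}\right) = \left(-4 - - \frac{55}{166}\right) - \left(-7 - \frac{167}{358}\right) = \left(-4 + \frac{55}{166}\right) - \left(-7 - \frac{167}{358}\right) = - \frac{609}{166} - - \frac{2673}{358} = - \frac{609}{166} + \frac{2673}{358} = \frac{56424}{14857}$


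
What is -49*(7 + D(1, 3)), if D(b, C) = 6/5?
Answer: -2009/5 ≈ -401.80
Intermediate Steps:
D(b, C) = 6/5 (D(b, C) = 6*(⅕) = 6/5)
-49*(7 + D(1, 3)) = -49*(7 + 6/5) = -49*41/5 = -2009/5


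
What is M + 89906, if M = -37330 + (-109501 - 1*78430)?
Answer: -135355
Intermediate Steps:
M = -225261 (M = -37330 + (-109501 - 78430) = -37330 - 187931 = -225261)
M + 89906 = -225261 + 89906 = -135355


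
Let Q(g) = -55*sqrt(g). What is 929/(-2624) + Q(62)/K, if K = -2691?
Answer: -929/2624 + 55*sqrt(62)/2691 ≈ -0.19311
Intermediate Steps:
929/(-2624) + Q(62)/K = 929/(-2624) - 55*sqrt(62)/(-2691) = 929*(-1/2624) - 55*sqrt(62)*(-1/2691) = -929/2624 + 55*sqrt(62)/2691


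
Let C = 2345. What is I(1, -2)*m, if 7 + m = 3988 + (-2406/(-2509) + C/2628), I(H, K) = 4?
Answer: 26261535185/1648413 ≈ 15931.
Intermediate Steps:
m = 26261535185/6593652 (m = -7 + (3988 + (-2406/(-2509) + 2345/2628)) = -7 + (3988 + (-2406*(-1/2509) + 2345*(1/2628))) = -7 + (3988 + (2406/2509 + 2345/2628)) = -7 + (3988 + 12206573/6593652) = -7 + 26307690749/6593652 = 26261535185/6593652 ≈ 3982.9)
I(1, -2)*m = 4*(26261535185/6593652) = 26261535185/1648413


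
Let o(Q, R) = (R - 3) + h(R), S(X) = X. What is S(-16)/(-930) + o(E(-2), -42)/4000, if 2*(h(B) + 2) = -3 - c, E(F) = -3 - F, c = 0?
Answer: 3779/744000 ≈ 0.0050793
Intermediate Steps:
h(B) = -7/2 (h(B) = -2 + (-3 - 1*0)/2 = -2 + (-3 + 0)/2 = -2 + (½)*(-3) = -2 - 3/2 = -7/2)
o(Q, R) = -13/2 + R (o(Q, R) = (R - 3) - 7/2 = (-3 + R) - 7/2 = -13/2 + R)
S(-16)/(-930) + o(E(-2), -42)/4000 = -16/(-930) + (-13/2 - 42)/4000 = -16*(-1/930) - 97/2*1/4000 = 8/465 - 97/8000 = 3779/744000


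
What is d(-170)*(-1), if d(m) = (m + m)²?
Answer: -115600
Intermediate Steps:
d(m) = 4*m² (d(m) = (2*m)² = 4*m²)
d(-170)*(-1) = (4*(-170)²)*(-1) = (4*28900)*(-1) = 115600*(-1) = -115600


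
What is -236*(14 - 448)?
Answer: 102424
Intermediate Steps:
-236*(14 - 448) = -236*(-434) = 102424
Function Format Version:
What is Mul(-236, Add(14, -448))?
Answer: 102424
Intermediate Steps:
Mul(-236, Add(14, -448)) = Mul(-236, -434) = 102424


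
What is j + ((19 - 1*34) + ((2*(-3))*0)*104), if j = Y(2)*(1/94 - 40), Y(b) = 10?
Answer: -19500/47 ≈ -414.89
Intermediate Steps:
j = -18795/47 (j = 10*(1/94 - 40) = 10*(-3759/94) = -18795/47 ≈ -399.89)
j + ((19 - 1*34) + ((2*(-3))*0)*104) = -18795/47 + ((19 - 1*34) + ((2*(-3))*0)*104) = -18795/47 + ((19 - 34) - 6*0*104) = -18795/47 + (-15 + 0*104) = -18795/47 + (-15 + 0) = -18795/47 - 15 = -19500/47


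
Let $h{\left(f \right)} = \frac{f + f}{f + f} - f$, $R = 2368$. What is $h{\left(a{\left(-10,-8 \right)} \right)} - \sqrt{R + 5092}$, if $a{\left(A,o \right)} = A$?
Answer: $11 - 2 \sqrt{1865} \approx -75.371$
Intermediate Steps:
$h{\left(f \right)} = 1 - f$ ($h{\left(f \right)} = \frac{2 f}{2 f} - f = 2 f \frac{1}{2 f} - f = 1 - f$)
$h{\left(a{\left(-10,-8 \right)} \right)} - \sqrt{R + 5092} = \left(1 - -10\right) - \sqrt{2368 + 5092} = \left(1 + 10\right) - \sqrt{7460} = 11 - 2 \sqrt{1865}$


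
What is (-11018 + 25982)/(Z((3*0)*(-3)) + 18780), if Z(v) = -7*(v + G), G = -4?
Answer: 3741/4702 ≈ 0.79562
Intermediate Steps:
Z(v) = 28 - 7*v (Z(v) = -7*(v - 4) = -7*(-4 + v) = 28 - 7*v)
(-11018 + 25982)/(Z((3*0)*(-3)) + 18780) = (-11018 + 25982)/((28 - 7*3*0*(-3)) + 18780) = 14964/((28 - 0*(-3)) + 18780) = 14964/((28 - 7*0) + 18780) = 14964/((28 + 0) + 18780) = 14964/(28 + 18780) = 14964/18808 = 14964*(1/18808) = 3741/4702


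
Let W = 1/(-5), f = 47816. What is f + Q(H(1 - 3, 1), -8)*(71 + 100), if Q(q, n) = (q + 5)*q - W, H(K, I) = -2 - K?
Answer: 239251/5 ≈ 47850.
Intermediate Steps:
W = -⅕ (W = 1*(-⅕) = -⅕ ≈ -0.20000)
Q(q, n) = ⅕ + q*(5 + q) (Q(q, n) = (q + 5)*q - 1*(-⅕) = (5 + q)*q + ⅕ = q*(5 + q) + ⅕ = ⅕ + q*(5 + q))
f + Q(H(1 - 3, 1), -8)*(71 + 100) = 47816 + (⅕ + (-2 - (1 - 3))² + 5*(-2 - (1 - 3)))*(71 + 100) = 47816 + (⅕ + (-2 - 1*(-2))² + 5*(-2 - 1*(-2)))*171 = 47816 + (⅕ + (-2 + 2)² + 5*(-2 + 2))*171 = 47816 + (⅕ + 0² + 5*0)*171 = 47816 + (⅕ + 0 + 0)*171 = 47816 + (⅕)*171 = 47816 + 171/5 = 239251/5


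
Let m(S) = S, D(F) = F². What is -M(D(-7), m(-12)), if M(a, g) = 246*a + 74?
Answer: -12128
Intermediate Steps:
M(a, g) = 74 + 246*a
-M(D(-7), m(-12)) = -(74 + 246*(-7)²) = -(74 + 246*49) = -(74 + 12054) = -1*12128 = -12128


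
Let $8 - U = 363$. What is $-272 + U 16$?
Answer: $-5952$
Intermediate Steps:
$U = -355$ ($U = 8 - 363 = -355$)
$-272 + U 16 = -272 - 5680 = -5952$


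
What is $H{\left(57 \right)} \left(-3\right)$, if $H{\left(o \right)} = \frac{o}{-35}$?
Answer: $\frac{171}{35} \approx 4.8857$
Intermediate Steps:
$H{\left(o \right)} = - \frac{o}{35}$ ($H{\left(o \right)} = o \left(- \frac{1}{35}\right) = - \frac{o}{35}$)
$H{\left(57 \right)} \left(-3\right) = \left(- \frac{1}{35}\right) 57 \left(-3\right) = \left(- \frac{57}{35}\right) \left(-3\right) = \frac{171}{35}$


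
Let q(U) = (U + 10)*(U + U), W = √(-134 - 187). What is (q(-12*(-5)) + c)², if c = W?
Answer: (8400 + I*√321)² ≈ 7.056e+7 + 3.01e+5*I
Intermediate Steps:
W = I*√321 (W = √(-321) = I*√321 ≈ 17.916*I)
q(U) = 2*U*(10 + U) (q(U) = (10 + U)*(2*U) = 2*U*(10 + U))
c = I*√321 ≈ 17.916*I
(q(-12*(-5)) + c)² = (2*(-12*(-5))*(10 - 12*(-5)) + I*√321)² = (2*60*(10 + 60) + I*√321)² = (2*60*70 + I*√321)² = (8400 + I*√321)²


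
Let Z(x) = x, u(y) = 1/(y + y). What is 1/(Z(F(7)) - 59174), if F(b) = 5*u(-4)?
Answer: -8/473397 ≈ -1.6899e-5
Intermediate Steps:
u(y) = 1/(2*y)
F(b) = -5/8 (F(b) = 5*((1/2)/(-4)) = 5*((1/2)*(-1/4)) = 5*(-1/8) = -5/8)
1/(Z(F(7)) - 59174) = 1/(-5/8 - 59174) = 1/(-473397/8) = -8/473397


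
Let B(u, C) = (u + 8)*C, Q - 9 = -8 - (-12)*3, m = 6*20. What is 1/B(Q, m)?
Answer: 1/5400 ≈ 0.00018519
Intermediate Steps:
m = 120
Q = 37 (Q = 9 + (-8 - (-12)*3) = 9 + (-8 - 1*(-36)) = 9 + (-8 + 36) = 9 + 28 = 37)
B(u, C) = C*(8 + u) (B(u, C) = (8 + u)*C = C*(8 + u))
1/B(Q, m) = 1/(120*(8 + 37)) = 1/(120*45) = 1/5400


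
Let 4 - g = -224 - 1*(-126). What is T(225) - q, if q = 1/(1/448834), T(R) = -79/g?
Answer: -45781147/102 ≈ -4.4884e+5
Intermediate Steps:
g = 102 (g = 4 - (-224 - 1*(-126)) = 4 - (-224 + 126) = 4 - 1*(-98) = 4 + 98 = 102)
T(R) = -79/102
q = 448834 (q = 1/(1/448834) = 448834)
T(225) - q = -79/102 - 1*448834 = -79/102 - 448834 = -45781147/102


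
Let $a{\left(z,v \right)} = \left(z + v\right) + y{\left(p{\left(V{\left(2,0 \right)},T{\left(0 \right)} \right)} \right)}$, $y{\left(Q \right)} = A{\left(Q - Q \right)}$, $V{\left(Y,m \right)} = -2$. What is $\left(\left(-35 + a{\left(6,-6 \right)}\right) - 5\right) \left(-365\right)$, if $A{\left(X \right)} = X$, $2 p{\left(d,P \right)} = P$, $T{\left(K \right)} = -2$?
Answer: $14600$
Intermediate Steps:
$p{\left(d,P \right)} = \frac{P}{2}$
$y{\left(Q \right)} = 0$ ($y{\left(Q \right)} = Q - Q = 0$)
$a{\left(z,v \right)} = v + z$ ($a{\left(z,v \right)} = \left(z + v\right) + 0 = \left(v + z\right) + 0 = v + z$)
$\left(\left(-35 + a{\left(6,-6 \right)}\right) - 5\right) \left(-365\right) = \left(\left(-35 + \left(-6 + 6\right)\right) - 5\right) \left(-365\right) = \left(\left(-35 + 0\right) - 5\right) \left(-365\right) = \left(-35 - 5\right) \left(-365\right) = \left(-40\right) \left(-365\right) = 14600$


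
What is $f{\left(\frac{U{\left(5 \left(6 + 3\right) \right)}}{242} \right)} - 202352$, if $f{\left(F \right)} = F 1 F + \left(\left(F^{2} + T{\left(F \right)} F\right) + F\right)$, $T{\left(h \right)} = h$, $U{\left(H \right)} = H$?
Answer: $- \frac{11850525563}{58564} \approx -2.0235 \cdot 10^{5}$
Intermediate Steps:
$f{\left(F \right)} = F + 3 F^{2}$ ($f{\left(F \right)} = F 1 F + \left(\left(F^{2} + F F\right) + F\right) = F F + \left(\left(F^{2} + F^{2}\right) + F\right) = F^{2} + \left(2 F^{2} + F\right) = F^{2} + \left(F + 2 F^{2}\right) = F + 3 F^{2}$)
$f{\left(\frac{U{\left(5 \left(6 + 3\right) \right)}}{242} \right)} - 202352 = \frac{5 \left(6 + 3\right)}{242} \left(1 + 3 \frac{5 \left(6 + 3\right)}{242}\right) - 202352 = 5 \cdot 9 \cdot \frac{1}{242} \left(1 + 3 \cdot 5 \cdot 9 \cdot \frac{1}{242}\right) - 202352 = 45 \cdot \frac{1}{242} \left(1 + 3 \cdot 45 \cdot \frac{1}{242}\right) - 202352 = \frac{45 \left(1 + 3 \cdot \frac{45}{242}\right)}{242} - 202352 = \frac{45 \left(1 + \frac{135}{242}\right)}{242} - 202352 = \frac{45}{242} \cdot \frac{377}{242} - 202352 = \frac{16965}{58564} - 202352 = - \frac{11850525563}{58564}$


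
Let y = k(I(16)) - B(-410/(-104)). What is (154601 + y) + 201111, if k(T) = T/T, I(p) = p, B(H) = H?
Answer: 18496871/52 ≈ 3.5571e+5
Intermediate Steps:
k(T) = 1
y = -153/52 (y = 1 - (-410)/(-104) = 1 - (-410)*(-1)/104 = 1 - 1*205/52 = 1 - 205/52 = -153/52 ≈ -2.9423)
(154601 + y) + 201111 = (154601 - 153/52) + 201111 = 8039099/52 + 201111 = 18496871/52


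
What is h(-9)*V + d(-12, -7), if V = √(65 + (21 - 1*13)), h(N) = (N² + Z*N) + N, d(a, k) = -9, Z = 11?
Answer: -9 - 27*√73 ≈ -239.69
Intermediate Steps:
h(N) = N² + 12*N (h(N) = (N² + 11*N) + N = N² + 12*N)
V = √73 (V = √(65 + (21 - 13)) = √(65 + 8) = √73 ≈ 8.5440)
h(-9)*V + d(-12, -7) = (-9*(12 - 9))*√73 - 9 = (-9*3)*√73 - 9 = -27*√73 - 9 = -9 - 27*√73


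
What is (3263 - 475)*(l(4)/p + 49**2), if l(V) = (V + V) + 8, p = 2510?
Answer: 8400977244/1255 ≈ 6.6940e+6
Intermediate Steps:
l(V) = 8 + 2*V (l(V) = 2*V + 8 = 8 + 2*V)
(3263 - 475)*(l(4)/p + 49**2) = (3263 - 475)*((8 + 2*4)/2510 + 49**2) = 2788*((8 + 8)*(1/2510) + 2401) = 2788*(16*(1/2510) + 2401) = 2788*(8/1255 + 2401) = 2788*(3013263/1255) = 8400977244/1255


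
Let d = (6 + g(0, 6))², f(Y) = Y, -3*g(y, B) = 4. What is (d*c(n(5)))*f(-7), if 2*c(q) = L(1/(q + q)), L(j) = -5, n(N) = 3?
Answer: 3430/9 ≈ 381.11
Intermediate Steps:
g(y, B) = -4/3 (g(y, B) = -⅓*4 = -4/3)
c(q) = -5/2 (c(q) = (½)*(-5) = -5/2)
d = 196/9 (d = (6 - 4/3)² = (14/3)² = 196/9 ≈ 21.778)
(d*c(n(5)))*f(-7) = ((196/9)*(-5/2))*(-7) = -490/9*(-7) = 3430/9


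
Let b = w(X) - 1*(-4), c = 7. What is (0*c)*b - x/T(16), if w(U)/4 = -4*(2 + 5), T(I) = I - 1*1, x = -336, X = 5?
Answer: 112/5 ≈ 22.400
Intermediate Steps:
T(I) = -1 + I (T(I) = I - 1 = -1 + I)
w(U) = -112 (w(U) = 4*(-4*(2 + 5)) = 4*(-4*7) = 4*(-28) = -112)
b = -108 (b = -112 - 1*(-4) = -112 + 4 = -108)
(0*c)*b - x/T(16) = (0*7)*(-108) - (-336)/(-1 + 16) = 0*(-108) - (-336)/15 = 0 - (-336)/15 = 0 - 1*(-112/5) = 0 + 112/5 = 112/5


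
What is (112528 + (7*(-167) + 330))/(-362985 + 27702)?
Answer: -111689/335283 ≈ -0.33312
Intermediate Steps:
(112528 + (7*(-167) + 330))/(-362985 + 27702) = (112528 + (-1169 + 330))/(-335283) = (112528 - 839)*(-1/335283) = 111689*(-1/335283) = -111689/335283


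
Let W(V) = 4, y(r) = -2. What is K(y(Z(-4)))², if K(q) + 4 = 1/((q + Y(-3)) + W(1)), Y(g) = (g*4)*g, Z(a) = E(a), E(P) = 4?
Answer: 22801/1444 ≈ 15.790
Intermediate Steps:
Z(a) = 4
Y(g) = 4*g² (Y(g) = (4*g)*g = 4*g²)
K(q) = -4 + 1/(40 + q) (K(q) = -4 + 1/((q + 4*(-3)²) + 4) = -4 + 1/((q + 4*9) + 4) = -4 + 1/((q + 36) + 4) = -4 + 1/((36 + q) + 4) = -4 + 1/(40 + q))
K(y(Z(-4)))² = ((-159 - 4*(-2))/(40 - 2))² = ((-159 + 8)/38)² = ((1/38)*(-151))² = (-151/38)² = 22801/1444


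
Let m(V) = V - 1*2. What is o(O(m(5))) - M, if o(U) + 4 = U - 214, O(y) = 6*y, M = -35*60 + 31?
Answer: 1869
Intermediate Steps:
m(V) = -2 + V (m(V) = V - 2 = -2 + V)
M = -2069 (M = -2100 + 31 = -2069)
o(U) = -218 + U (o(U) = -4 + (U - 214) = -4 + (-214 + U) = -218 + U)
o(O(m(5))) - M = (-218 + 6*(-2 + 5)) - 1*(-2069) = (-218 + 6*3) + 2069 = (-218 + 18) + 2069 = -200 + 2069 = 1869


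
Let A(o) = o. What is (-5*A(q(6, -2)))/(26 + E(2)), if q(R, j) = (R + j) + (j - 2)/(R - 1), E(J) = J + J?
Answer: -8/15 ≈ -0.53333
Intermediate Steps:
E(J) = 2*J
q(R, j) = R + j + (-2 + j)/(-1 + R) (q(R, j) = (R + j) + (-2 + j)/(-1 + R) = R + j + (-2 + j)/(-1 + R))
(-5*A(q(6, -2)))/(26 + E(2)) = (-5*(-2 + 6² - 1*6 + 6*(-2))/(-1 + 6))/(26 + 2*2) = (-5*(-2 + 36 - 6 - 12)/5)/(26 + 4) = -16/30 = -5*16/5*(1/30) = -16*1/30 = -8/15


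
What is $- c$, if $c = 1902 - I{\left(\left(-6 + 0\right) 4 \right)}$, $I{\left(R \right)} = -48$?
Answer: $-1950$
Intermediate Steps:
$c = 1950$ ($c = 1902 - -48 = 1902 + 48 = 1950$)
$- c = \left(-1\right) 1950 = -1950$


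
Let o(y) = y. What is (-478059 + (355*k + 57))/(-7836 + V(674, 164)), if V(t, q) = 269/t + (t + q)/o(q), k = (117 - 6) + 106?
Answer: 5540161039/108193896 ≈ 51.206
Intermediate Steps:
k = 217 (k = 111 + 106 = 217)
V(t, q) = 269/t + (q + t)/q (V(t, q) = 269/t + (t + q)/q = 269/t + (q + t)/q)
(-478059 + (355*k + 57))/(-7836 + V(674, 164)) = (-478059 + (355*217 + 57))/(-7836 + (1 + 269/674 + 674/164)) = (-478059 + (77035 + 57))/(-7836 + (1 + 269*(1/674) + 674*(1/164))) = (-478059 + 77092)/(-7836 + (1 + 269/674 + 337/82)) = -400967/(-7836 + 76116/13817) = -400967/(-108193896/13817) = -400967*(-13817/108193896) = 5540161039/108193896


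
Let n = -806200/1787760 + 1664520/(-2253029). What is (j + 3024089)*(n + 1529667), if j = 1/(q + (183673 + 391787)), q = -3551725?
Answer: 4652243822525794616552457136/1005706691193555 ≈ 4.6258e+12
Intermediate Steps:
n = -119803856375/100696878126 (n = -806200*1/1787760 + 1664520*(-1/2253029) = -20155/44694 - 1664520/2253029 = -119803856375/100696878126 ≈ -1.1897)
j = -1/2976265 (j = 1/(-3551725 + (183673 + 391787)) = 1/(-3551725 + 575460) = 1/(-2976265) = -1/2976265 ≈ -3.3599e-7)
(j + 3024089)*(n + 1529667) = (-1/2976265 + 3024089)*(-119803856375/100696878126 + 1529667) = (9000490247584/2976265)*(154032571668507667/100696878126) = 4652243822525794616552457136/1005706691193555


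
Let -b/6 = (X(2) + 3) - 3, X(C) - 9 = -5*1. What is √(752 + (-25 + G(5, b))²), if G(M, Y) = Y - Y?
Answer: 9*√17 ≈ 37.108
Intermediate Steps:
X(C) = 4 (X(C) = 9 - 5*1 = 9 - 5 = 4)
b = -24 (b = -6*((4 + 3) - 3) = -6*(7 - 3) = -6*4 = -24)
G(M, Y) = 0
√(752 + (-25 + G(5, b))²) = √(752 + (-25 + 0)²) = √(752 + (-25)²) = √(752 + 625) = √1377 = 9*√17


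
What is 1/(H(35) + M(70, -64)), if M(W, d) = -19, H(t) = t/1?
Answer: 1/16 ≈ 0.062500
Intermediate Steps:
H(t) = t (H(t) = t*1 = t)
1/(H(35) + M(70, -64)) = 1/(35 - 19) = 1/16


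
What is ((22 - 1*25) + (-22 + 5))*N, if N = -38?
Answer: 760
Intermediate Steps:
((22 - 1*25) + (-22 + 5))*N = ((22 - 1*25) + (-22 + 5))*(-38) = ((22 - 25) - 17)*(-38) = (-3 - 17)*(-38) = -20*(-38) = 760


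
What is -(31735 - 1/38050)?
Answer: -1207516749/38050 ≈ -31735.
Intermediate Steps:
-(31735 - 1/38050) = -1*1207516749/38050 = -1207516749/38050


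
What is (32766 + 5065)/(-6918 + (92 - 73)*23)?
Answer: -37831/6481 ≈ -5.8372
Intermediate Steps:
(32766 + 5065)/(-6918 + (92 - 73)*23) = 37831/(-6918 + 19*23) = 37831/(-6918 + 437) = 37831/(-6481) = 37831*(-1/6481) = -37831/6481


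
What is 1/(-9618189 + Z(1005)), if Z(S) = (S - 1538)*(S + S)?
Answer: -1/10689519 ≈ -9.3550e-8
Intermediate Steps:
Z(S) = 2*S*(-1538 + S) (Z(S) = (-1538 + S)*(2*S) = 2*S*(-1538 + S))
1/(-9618189 + Z(1005)) = 1/(-9618189 + 2*1005*(-1538 + 1005)) = 1/(-9618189 + 2*1005*(-533)) = 1/(-9618189 - 1071330) = 1/(-10689519) = -1/10689519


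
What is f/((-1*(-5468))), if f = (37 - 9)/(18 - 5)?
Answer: 7/17771 ≈ 0.00039390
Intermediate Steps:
f = 28/13 ≈ 2.1538
f/((-1*(-5468))) = 28/(13*((-1*(-5468)))) = (28/13)/5468 = (28/13)*(1/5468) = 7/17771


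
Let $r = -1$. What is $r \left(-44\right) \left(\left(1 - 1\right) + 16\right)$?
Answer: $704$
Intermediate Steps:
$r \left(-44\right) \left(\left(1 - 1\right) + 16\right) = \left(-1\right) \left(-44\right) \left(\left(1 - 1\right) + 16\right) = 44 \left(0 + 16\right) = 44 \cdot 16 = 704$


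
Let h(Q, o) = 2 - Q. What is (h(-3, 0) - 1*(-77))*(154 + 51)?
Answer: 16810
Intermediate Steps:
(h(-3, 0) - 1*(-77))*(154 + 51) = ((2 - 1*(-3)) - 1*(-77))*(154 + 51) = ((2 + 3) + 77)*205 = (5 + 77)*205 = 82*205 = 16810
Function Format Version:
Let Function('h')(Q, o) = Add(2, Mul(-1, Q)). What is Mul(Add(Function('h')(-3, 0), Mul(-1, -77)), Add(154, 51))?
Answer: 16810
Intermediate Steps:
Mul(Add(Function('h')(-3, 0), Mul(-1, -77)), Add(154, 51)) = Mul(Add(Add(2, Mul(-1, -3)), Mul(-1, -77)), Add(154, 51)) = Mul(Add(Add(2, 3), 77), 205) = Mul(Add(5, 77), 205) = Mul(82, 205) = 16810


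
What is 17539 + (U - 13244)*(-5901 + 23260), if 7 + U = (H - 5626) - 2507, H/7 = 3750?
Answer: 84486433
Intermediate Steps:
H = 26250 (H = 7*3750 = 26250)
U = 18110 (U = -7 + ((26250 - 5626) - 2507) = -7 + (20624 - 2507) = -7 + 18117 = 18110)
17539 + (U - 13244)*(-5901 + 23260) = 17539 + (18110 - 13244)*(-5901 + 23260) = 17539 + 4866*17359 = 17539 + 84468894 = 84486433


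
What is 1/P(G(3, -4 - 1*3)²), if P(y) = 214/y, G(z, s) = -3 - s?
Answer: 8/107 ≈ 0.074766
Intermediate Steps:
1/P(G(3, -4 - 1*3)²) = 1/(214/((-3 - (-4 - 1*3))²)) = 1/(214/((-3 - (-4 - 3))²)) = 1/(214/((-3 - 1*(-7))²)) = 1/(214/((-3 + 7)²)) = 1/(214/(4²)) = 1/(214/16) = 1/(214*(1/16)) = 1/(107/8) = 8/107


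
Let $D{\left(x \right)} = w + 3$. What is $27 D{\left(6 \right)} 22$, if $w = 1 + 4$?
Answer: $4752$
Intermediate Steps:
$w = 5$
$D{\left(x \right)} = 8$ ($D{\left(x \right)} = 5 + 3 = 8$)
$27 D{\left(6 \right)} 22 = 27 \cdot 8 \cdot 22 = 216 \cdot 22 = 4752$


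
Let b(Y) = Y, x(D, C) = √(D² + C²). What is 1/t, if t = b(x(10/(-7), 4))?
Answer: 7*√221/442 ≈ 0.23544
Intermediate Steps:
x(D, C) = √(C² + D²)
t = 2*√221/7 (t = √(4² + (10/(-7))²) = √(16 + (10*(-⅐))²) = √(16 + (-10/7)²) = √(16 + 100/49) = √(884/49) = 2*√221/7 ≈ 4.2475)
1/t = 1/(2*√221/7) = 7*√221/442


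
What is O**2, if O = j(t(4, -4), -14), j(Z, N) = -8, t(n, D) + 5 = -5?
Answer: 64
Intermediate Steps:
t(n, D) = -10 (t(n, D) = -5 - 5 = -10)
O = -8
O**2 = (-8)**2 = 64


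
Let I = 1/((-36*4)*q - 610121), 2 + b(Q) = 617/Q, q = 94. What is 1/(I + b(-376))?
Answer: -234495032/853786809 ≈ -0.27465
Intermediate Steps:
b(Q) = -2 + 617/Q
I = -1/623657 (I = 1/(-36*4*94 - 610121) = 1/(-144*94 - 610121) = 1/(-13536 - 610121) = 1/(-623657) = -1/623657 ≈ -1.6034e-6)
1/(I + b(-376)) = 1/(-1/623657 + (-2 + 617/(-376))) = 1/(-1/623657 + (-2 + 617*(-1/376))) = 1/(-1/623657 + (-2 - 617/376)) = 1/(-1/623657 - 1369/376) = 1/(-853786809/234495032) = -234495032/853786809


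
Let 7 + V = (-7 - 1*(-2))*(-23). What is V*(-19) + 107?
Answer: -1945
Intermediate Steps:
V = 108 (V = -7 + (-7 - 1*(-2))*(-23) = -7 + (-7 + 2)*(-23) = -7 - 5*(-23) = -7 + 115 = 108)
V*(-19) + 107 = 108*(-19) + 107 = -2052 + 107 = -1945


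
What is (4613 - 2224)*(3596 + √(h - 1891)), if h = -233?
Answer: 8590844 + 14334*I*√59 ≈ 8.5908e+6 + 1.101e+5*I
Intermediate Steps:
(4613 - 2224)*(3596 + √(h - 1891)) = (4613 - 2224)*(3596 + √(-233 - 1891)) = 2389*(3596 + √(-2124)) = 2389*(3596 + 6*I*√59) = 8590844 + 14334*I*√59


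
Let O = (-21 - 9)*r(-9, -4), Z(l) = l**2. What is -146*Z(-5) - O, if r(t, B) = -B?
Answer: -3530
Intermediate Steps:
O = -120 (O = (-21 - 9)*(-1*(-4)) = -30*4 = -120)
-146*Z(-5) - O = -146*(-5)**2 - 1*(-120) = -146*25 + 120 = -3650 + 120 = -3530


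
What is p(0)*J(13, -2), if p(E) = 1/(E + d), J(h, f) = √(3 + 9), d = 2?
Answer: √3 ≈ 1.7320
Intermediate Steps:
J(h, f) = 2*√3 (J(h, f) = √12 = 2*√3)
p(E) = 1/(2 + E) (p(E) = 1/(E + 2) = 1/(2 + E))
p(0)*J(13, -2) = (2*√3)/(2 + 0) = (2*√3)/2 = √3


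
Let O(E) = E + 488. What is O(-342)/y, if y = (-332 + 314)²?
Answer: 73/162 ≈ 0.45062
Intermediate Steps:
O(E) = 488 + E
y = 324 (y = (-18)² = 324)
O(-342)/y = (488 - 342)/324 = 146*(1/324) = 73/162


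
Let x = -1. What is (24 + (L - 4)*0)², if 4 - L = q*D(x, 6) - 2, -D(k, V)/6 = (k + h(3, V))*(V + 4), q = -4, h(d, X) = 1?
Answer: 576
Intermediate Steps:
D(k, V) = -6*(1 + k)*(4 + V) (D(k, V) = -6*(k + 1)*(V + 4) = -6*(1 + k)*(4 + V))
L = 6 (L = 4 - (-4*(-24 - 24*(-1) - 6*6 - 6*6*(-1)) - 2) = 4 - (-4*(-24 + 24 - 36 + 36) - 2) = 4 - (-4*0 - 2) = 4 - (0 - 2) = 4 - 1*(-2) = 4 + 2 = 6)
(24 + (L - 4)*0)² = (24 + (6 - 4)*0)² = (24 + 2*0)² = (24 + 0)² = 24² = 576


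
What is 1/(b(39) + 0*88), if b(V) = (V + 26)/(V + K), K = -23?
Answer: 16/65 ≈ 0.24615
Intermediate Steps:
b(V) = (26 + V)/(-23 + V) (b(V) = (V + 26)/(V - 23) = (26 + V)/(-23 + V))
1/(b(39) + 0*88) = 1/((26 + 39)/(-23 + 39) + 0*88) = 1/(65/16 + 0) = 1/(65/16) = 16/65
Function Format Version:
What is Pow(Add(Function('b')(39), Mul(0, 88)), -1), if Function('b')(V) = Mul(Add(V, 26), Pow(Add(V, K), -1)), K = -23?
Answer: Rational(16, 65) ≈ 0.24615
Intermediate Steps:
Function('b')(V) = Mul(Pow(Add(-23, V), -1), Add(26, V)) (Function('b')(V) = Mul(Add(V, 26), Pow(Add(V, -23), -1)) = Mul(Add(26, V), Pow(Add(-23, V), -1)) = Mul(Pow(Add(-23, V), -1), Add(26, V)))
Pow(Add(Function('b')(39), Mul(0, 88)), -1) = Pow(Add(Mul(Pow(Add(-23, 39), -1), Add(26, 39)), Mul(0, 88)), -1) = Pow(Add(Mul(Pow(16, -1), 65), 0), -1) = Pow(Add(Mul(Rational(1, 16), 65), 0), -1) = Pow(Add(Rational(65, 16), 0), -1) = Pow(Rational(65, 16), -1) = Rational(16, 65)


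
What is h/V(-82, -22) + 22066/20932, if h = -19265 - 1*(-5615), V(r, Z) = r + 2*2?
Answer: 1842583/10466 ≈ 176.05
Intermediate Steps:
V(r, Z) = 4 + r (V(r, Z) = r + 4 = 4 + r)
h = -13650 (h = -19265 + 5615 = -13650)
h/V(-82, -22) + 22066/20932 = -13650/(4 - 82) + 22066/20932 = -13650/(-78) + 22066*(1/20932) = -13650*(-1/78) + 11033/10466 = 175 + 11033/10466 = 1842583/10466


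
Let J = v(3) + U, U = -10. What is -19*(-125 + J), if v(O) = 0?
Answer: 2565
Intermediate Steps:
J = -10 (J = 0 - 10 = -10)
-19*(-125 + J) = -19*(-125 - 10) = -19*(-135) = 2565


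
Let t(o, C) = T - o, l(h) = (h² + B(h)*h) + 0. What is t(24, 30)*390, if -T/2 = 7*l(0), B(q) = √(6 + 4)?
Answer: -9360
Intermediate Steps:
B(q) = √10
l(h) = h² + h*√10 (l(h) = (h² + √10*h) + 0 = (h² + h*√10) + 0 = h² + h*√10)
T = 0 (T = -14*0*(0 + √10) = -14*0*√10 = -14*0 = -2*0 = 0)
t(o, C) = -o (t(o, C) = 0 - o = -o)
t(24, 30)*390 = -1*24*390 = -24*390 = -9360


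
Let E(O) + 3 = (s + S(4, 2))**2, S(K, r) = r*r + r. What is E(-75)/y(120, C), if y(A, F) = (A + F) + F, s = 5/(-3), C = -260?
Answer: -71/1800 ≈ -0.039444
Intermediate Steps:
S(K, r) = r + r**2 (S(K, r) = r**2 + r = r + r**2)
s = -5/3 (s = 5*(-1/3) = -5/3 ≈ -1.6667)
y(A, F) = A + 2*F
E(O) = 142/9 (E(O) = -3 + (-5/3 + 2*(1 + 2))**2 = -3 + (-5/3 + 2*3)**2 = -3 + (-5/3 + 6)**2 = -3 + (13/3)**2 = -3 + 169/9 = 142/9)
E(-75)/y(120, C) = 142/(9*(120 + 2*(-260))) = 142/(9*(120 - 520)) = (142/9)/(-400) = (142/9)*(-1/400) = -71/1800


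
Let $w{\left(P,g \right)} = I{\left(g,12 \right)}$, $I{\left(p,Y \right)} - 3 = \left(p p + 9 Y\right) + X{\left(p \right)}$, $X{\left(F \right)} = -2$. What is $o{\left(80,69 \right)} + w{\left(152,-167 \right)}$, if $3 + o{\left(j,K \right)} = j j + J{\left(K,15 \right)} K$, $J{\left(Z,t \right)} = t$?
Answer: $35430$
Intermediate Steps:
$I{\left(p,Y \right)} = 1 + p^{2} + 9 Y$ ($I{\left(p,Y \right)} = 3 - \left(2 - 9 Y - p p\right) = 3 - \left(2 - p^{2} - 9 Y\right) = 3 + \left(-2 + p^{2} + 9 Y\right) = 1 + p^{2} + 9 Y$)
$w{\left(P,g \right)} = 109 + g^{2}$ ($w{\left(P,g \right)} = 1 + g^{2} + 9 \cdot 12 = 1 + g^{2} + 108 = 109 + g^{2}$)
$o{\left(j,K \right)} = -3 + j^{2} + 15 K$ ($o{\left(j,K \right)} = -3 + \left(j j + 15 K\right) = -3 + \left(j^{2} + 15 K\right) = -3 + j^{2} + 15 K$)
$o{\left(80,69 \right)} + w{\left(152,-167 \right)} = \left(-3 + 80^{2} + 15 \cdot 69\right) + \left(109 + \left(-167\right)^{2}\right) = \left(-3 + 6400 + 1035\right) + \left(109 + 27889\right) = 7432 + 27998 = 35430$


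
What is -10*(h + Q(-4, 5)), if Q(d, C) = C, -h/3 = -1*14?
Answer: -470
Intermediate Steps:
h = 42 (h = -(-3)*14 = -3*(-14) = 42)
-10*(h + Q(-4, 5)) = -10*(42 + 5) = -10*47 = -470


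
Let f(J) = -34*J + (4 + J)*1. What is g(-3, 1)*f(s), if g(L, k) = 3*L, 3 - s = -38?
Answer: 12141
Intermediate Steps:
s = 41 (s = 3 - 1*(-38) = 3 + 38 = 41)
f(J) = 4 - 33*J (f(J) = -34*J + (4 + J) = 4 - 33*J)
g(-3, 1)*f(s) = (3*(-3))*(4 - 33*41) = -9*(4 - 1353) = -9*(-1349) = 12141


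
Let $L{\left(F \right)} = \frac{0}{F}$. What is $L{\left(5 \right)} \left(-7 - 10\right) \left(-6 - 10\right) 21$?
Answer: $0$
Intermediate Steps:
$L{\left(F \right)} = 0$
$L{\left(5 \right)} \left(-7 - 10\right) \left(-6 - 10\right) 21 = 0 \left(-7 - 10\right) \left(-6 - 10\right) 21 = 0 \left(\left(-17\right) \left(-16\right)\right) 21 = 0 \cdot 272 \cdot 21 = 0 \cdot 21 = 0$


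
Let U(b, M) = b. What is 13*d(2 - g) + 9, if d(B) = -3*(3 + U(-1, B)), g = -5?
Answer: -69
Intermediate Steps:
d(B) = -6 (d(B) = -3*(3 - 1) = -3*2 = -6)
13*d(2 - g) + 9 = 13*(-6) + 9 = -78 + 9 = -69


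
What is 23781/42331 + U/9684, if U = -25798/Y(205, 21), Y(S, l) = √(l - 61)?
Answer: 23781/42331 + 12899*I*√10/96840 ≈ 0.56179 + 0.42121*I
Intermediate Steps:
Y(S, l) = √(-61 + l)
U = 12899*I*√10/10 (U = -25798/√(-61 + 21) = -25798*(-I*√10/20) = -(-12899)*I*√10/10 = 12899*I*√10/10 ≈ 4079.0*I)
23781/42331 + U/9684 = 23781/42331 + (12899*I*√10/10)/9684 = 23781*(1/42331) + (12899*I*√10/10)*(1/9684) = 23781/42331 + 12899*I*√10/96840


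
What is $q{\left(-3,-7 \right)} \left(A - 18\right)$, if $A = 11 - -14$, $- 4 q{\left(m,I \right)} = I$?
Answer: $\frac{49}{4} \approx 12.25$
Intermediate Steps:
$q{\left(m,I \right)} = - \frac{I}{4}$
$A = 25$ ($A = 11 + 14 = 25$)
$q{\left(-3,-7 \right)} \left(A - 18\right) = \left(- \frac{1}{4}\right) \left(-7\right) \left(25 - 18\right) = \frac{7}{4} \cdot 7 = \frac{49}{4}$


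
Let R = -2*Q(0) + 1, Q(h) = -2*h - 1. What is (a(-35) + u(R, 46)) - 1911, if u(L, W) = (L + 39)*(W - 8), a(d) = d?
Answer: -350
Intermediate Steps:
Q(h) = -1 - 2*h
R = 3 (R = -2*(-1 - 2*0) + 1 = -2*(-1 + 0) + 1 = -2*(-1) + 1 = 2 + 1 = 3)
u(L, W) = (-8 + W)*(39 + L) (u(L, W) = (39 + L)*(-8 + W) = (-8 + W)*(39 + L))
(a(-35) + u(R, 46)) - 1911 = (-35 + (-312 - 8*3 + 39*46 + 3*46)) - 1911 = (-35 + (-312 - 24 + 1794 + 138)) - 1911 = (-35 + 1596) - 1911 = 1561 - 1911 = -350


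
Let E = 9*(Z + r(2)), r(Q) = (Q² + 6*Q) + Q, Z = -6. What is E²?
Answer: 11664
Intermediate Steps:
r(Q) = Q² + 7*Q
E = 108 (E = 9*(-6 + 2*(7 + 2)) = 9*(-6 + 2*9) = 9*(-6 + 18) = 9*12 = 108)
E² = 108² = 11664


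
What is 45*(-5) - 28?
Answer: -253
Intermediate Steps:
45*(-5) - 28 = -225 - 28 = -253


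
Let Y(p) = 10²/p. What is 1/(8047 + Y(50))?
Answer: 1/8049 ≈ 0.00012424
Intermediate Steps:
Y(p) = 100/p
1/(8047 + Y(50)) = 1/(8047 + 100/50) = 1/(8047 + 100*(1/50)) = 1/(8047 + 2) = 1/8049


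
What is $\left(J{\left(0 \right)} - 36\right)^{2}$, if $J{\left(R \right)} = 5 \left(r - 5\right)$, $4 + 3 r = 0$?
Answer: $\frac{41209}{9} \approx 4578.8$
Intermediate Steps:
$r = - \frac{4}{3}$ ($r = - \frac{4}{3} + \frac{1}{3} \cdot 0 = - \frac{4}{3} + 0 = - \frac{4}{3} \approx -1.3333$)
$J{\left(R \right)} = - \frac{95}{3}$ ($J{\left(R \right)} = 5 \left(- \frac{4}{3} - 5\right) = 5 \left(- \frac{19}{3}\right) = - \frac{95}{3}$)
$\left(J{\left(0 \right)} - 36\right)^{2} = \left(- \frac{95}{3} - 36\right)^{2} = \left(- \frac{203}{3}\right)^{2} = \frac{41209}{9}$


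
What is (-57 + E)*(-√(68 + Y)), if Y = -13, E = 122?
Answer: -65*√55 ≈ -482.05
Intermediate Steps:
(-57 + E)*(-√(68 + Y)) = (-57 + 122)*(-√(68 - 13)) = 65*(-√55) = -65*√55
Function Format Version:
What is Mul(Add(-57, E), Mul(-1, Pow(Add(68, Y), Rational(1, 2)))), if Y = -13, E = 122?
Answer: Mul(-65, Pow(55, Rational(1, 2))) ≈ -482.05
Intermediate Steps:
Mul(Add(-57, E), Mul(-1, Pow(Add(68, Y), Rational(1, 2)))) = Mul(Add(-57, 122), Mul(-1, Pow(Add(68, -13), Rational(1, 2)))) = Mul(65, Mul(-1, Pow(55, Rational(1, 2)))) = Mul(-65, Pow(55, Rational(1, 2)))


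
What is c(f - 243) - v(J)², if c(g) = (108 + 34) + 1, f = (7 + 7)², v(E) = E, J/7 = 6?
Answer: -1621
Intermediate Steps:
J = 42 (J = 7*6 = 42)
f = 196 (f = 14² = 196)
c(g) = 143 (c(g) = 142 + 1 = 143)
c(f - 243) - v(J)² = 143 - 1*42² = 143 - 1*1764 = 143 - 1764 = -1621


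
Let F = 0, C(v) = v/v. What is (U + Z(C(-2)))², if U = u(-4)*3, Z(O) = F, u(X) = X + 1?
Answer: 81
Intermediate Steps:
C(v) = 1
u(X) = 1 + X
Z(O) = 0
U = -9 (U = (1 - 4)*3 = -3*3 = -9)
(U + Z(C(-2)))² = (-9 + 0)² = (-9)² = 81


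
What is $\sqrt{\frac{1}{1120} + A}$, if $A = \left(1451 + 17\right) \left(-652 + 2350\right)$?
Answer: $\frac{\sqrt{195424857670}}{280} \approx 1578.8$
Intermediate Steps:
$A = 2492664$ ($A = 1468 \cdot 1698 = 2492664$)
$\sqrt{\frac{1}{1120} + A} = \sqrt{\frac{1}{1120} + 2492664} = \sqrt{\frac{2791783681}{1120}} = \frac{\sqrt{195424857670}}{280}$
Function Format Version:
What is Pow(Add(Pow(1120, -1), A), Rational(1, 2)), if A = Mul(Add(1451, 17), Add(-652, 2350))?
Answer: Mul(Rational(1, 280), Pow(195424857670, Rational(1, 2))) ≈ 1578.8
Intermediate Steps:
A = 2492664 (A = Mul(1468, 1698) = 2492664)
Pow(Add(Pow(1120, -1), A), Rational(1, 2)) = Pow(Add(Pow(1120, -1), 2492664), Rational(1, 2)) = Pow(Add(Rational(1, 1120), 2492664), Rational(1, 2)) = Pow(Rational(2791783681, 1120), Rational(1, 2)) = Mul(Rational(1, 280), Pow(195424857670, Rational(1, 2)))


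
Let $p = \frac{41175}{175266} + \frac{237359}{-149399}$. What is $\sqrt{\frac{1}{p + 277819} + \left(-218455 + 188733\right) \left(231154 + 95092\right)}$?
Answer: $\frac{i \sqrt{6335028787108340182482786912282681889830}}{808281583500453} \approx 98472.0 i$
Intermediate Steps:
$p = - \frac{3938828741}{2909396126}$ ($p = 41175 \cdot \frac{1}{175266} + 237359 \left(- \frac{1}{149399}\right) = \frac{4575}{19474} - \frac{237359}{149399} = - \frac{3938828741}{2909396126} \approx -1.3538$)
$\sqrt{\frac{1}{p + 277819} + \left(-218455 + 188733\right) \left(231154 + 95092\right)} = \sqrt{\frac{1}{- \frac{3938828741}{2909396126} + 277819} + \left(-218455 + 188733\right) \left(231154 + 95092\right)} = \sqrt{\frac{1}{\frac{808281583500453}{2909396126}} - 9696683612} = \sqrt{\frac{2909396126}{808281583500453} - 9696683612} = \sqrt{- \frac{7837650784610249290280110}{808281583500453}} = \frac{i \sqrt{6335028787108340182482786912282681889830}}{808281583500453}$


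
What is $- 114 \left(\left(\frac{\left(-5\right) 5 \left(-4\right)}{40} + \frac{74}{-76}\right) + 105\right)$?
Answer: $-12144$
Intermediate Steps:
$- 114 \left(\left(\frac{\left(-5\right) 5 \left(-4\right)}{40} + \frac{74}{-76}\right) + 105\right) = - 114 \left(\left(\left(-25\right) \left(-4\right) \frac{1}{40} + 74 \left(- \frac{1}{76}\right)\right) + 105\right) = - 114 \left(\left(100 \cdot \frac{1}{40} - \frac{37}{38}\right) + 105\right) = - 114 \left(\left(\frac{5}{2} - \frac{37}{38}\right) + 105\right) = - 114 \left(\frac{29}{19} + 105\right) = \left(-114\right) \frac{2024}{19} = -12144$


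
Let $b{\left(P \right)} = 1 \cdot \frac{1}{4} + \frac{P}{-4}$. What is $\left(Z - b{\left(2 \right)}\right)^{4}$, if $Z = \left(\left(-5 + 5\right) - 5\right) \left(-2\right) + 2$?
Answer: $\frac{5764801}{256} \approx 22519.0$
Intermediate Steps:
$b{\left(P \right)} = \frac{1}{4} - \frac{P}{4}$ ($b{\left(P \right)} = 1 \cdot \frac{1}{4} + P \left(- \frac{1}{4}\right) = \frac{1}{4} - \frac{P}{4}$)
$Z = 12$ ($Z = \left(0 - 5\right) \left(-2\right) + 2 = \left(-5\right) \left(-2\right) + 2 = 10 + 2 = 12$)
$\left(Z - b{\left(2 \right)}\right)^{4} = \left(12 - \left(\frac{1}{4} - \frac{1}{2}\right)\right)^{4} = \left(12 - - \frac{1}{4}\right)^{4} = \left(12 + \frac{1}{4}\right)^{4} = \left(\frac{49}{4}\right)^{4} = \frac{5764801}{256}$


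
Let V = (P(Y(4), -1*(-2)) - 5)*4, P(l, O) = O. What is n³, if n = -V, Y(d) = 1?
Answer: 1728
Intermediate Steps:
V = -12 (V = (-1*(-2) - 5)*4 = (2 - 5)*4 = -3*4 = -12)
n = 12 (n = -1*(-12) = 12)
n³ = 12³ = 1728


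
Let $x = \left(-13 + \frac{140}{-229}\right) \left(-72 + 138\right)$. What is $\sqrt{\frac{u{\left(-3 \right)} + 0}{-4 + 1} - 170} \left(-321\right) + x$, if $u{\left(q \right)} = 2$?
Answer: $- \frac{205722}{229} - 1712 i \sqrt{6} \approx -898.35 - 4193.5 i$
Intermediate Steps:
$x = - \frac{205722}{229}$ ($x = \left(-13 + 140 \left(- \frac{1}{229}\right)\right) 66 = \left(-13 - \frac{140}{229}\right) 66 = \left(- \frac{3117}{229}\right) 66 = - \frac{205722}{229} \approx -898.35$)
$\sqrt{\frac{u{\left(-3 \right)} + 0}{-4 + 1} - 170} \left(-321\right) + x = \sqrt{\frac{2 + 0}{-4 + 1} - 170} \left(-321\right) - \frac{205722}{229} = \sqrt{\frac{2}{-3} - 170} \left(-321\right) - \frac{205722}{229} = \sqrt{2 \left(- \frac{1}{3}\right) - 170} \left(-321\right) - \frac{205722}{229} = \sqrt{- \frac{2}{3} - 170} \left(-321\right) - \frac{205722}{229} = \sqrt{- \frac{512}{3}} \left(-321\right) - \frac{205722}{229} = \frac{16 i \sqrt{6}}{3} \left(-321\right) - \frac{205722}{229} = - 1712 i \sqrt{6} - \frac{205722}{229} = - \frac{205722}{229} - 1712 i \sqrt{6}$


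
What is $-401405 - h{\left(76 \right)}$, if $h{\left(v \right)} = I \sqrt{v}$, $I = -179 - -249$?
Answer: $-401405 - 140 \sqrt{19} \approx -4.0202 \cdot 10^{5}$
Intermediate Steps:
$I = 70$ ($I = -179 + 249 = 70$)
$h{\left(v \right)} = 70 \sqrt{v}$
$-401405 - h{\left(76 \right)} = -401405 - 70 \sqrt{76} = -401405 - 70 \cdot 2 \sqrt{19} = -401405 - 140 \sqrt{19}$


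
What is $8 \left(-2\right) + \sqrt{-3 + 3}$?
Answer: $-16$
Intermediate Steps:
$8 \left(-2\right) + \sqrt{-3 + 3} = -16 + \sqrt{0} = -16 + 0 = -16$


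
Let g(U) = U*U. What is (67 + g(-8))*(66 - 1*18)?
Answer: 6288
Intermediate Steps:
g(U) = U²
(67 + g(-8))*(66 - 1*18) = (67 + (-8)²)*(66 - 1*18) = (67 + 64)*(66 - 18) = 131*48 = 6288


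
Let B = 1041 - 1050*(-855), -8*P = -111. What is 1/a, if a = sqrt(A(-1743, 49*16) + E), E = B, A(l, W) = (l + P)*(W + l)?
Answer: 2*sqrt(1636494)/4091235 ≈ 0.00062536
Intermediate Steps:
P = 111/8 (P = -1/8*(-111) = 111/8 ≈ 13.875)
A(l, W) = (111/8 + l)*(W + l) (A(l, W) = (l + 111/8)*(W + l) = (111/8 + l)*(W + l))
B = 898791 (B = 1041 + 897750 = 898791)
E = 898791
a = 5*sqrt(1636494)/4 (a = sqrt(((-1743)**2 + 111*(49*16)/8 + (111/8)*(-1743) + (49*16)*(-1743)) + 898791) = sqrt((3038049 + (111/8)*784 - 193473/8 + 784*(-1743)) + 898791) = sqrt((3038049 + 10878 - 193473/8 - 1366512) + 898791) = sqrt(13265847/8 + 898791) = sqrt(20456175/8) = 5*sqrt(1636494)/4 ≈ 1599.1)
1/a = 1/(5*sqrt(1636494)/4) = 2*sqrt(1636494)/4091235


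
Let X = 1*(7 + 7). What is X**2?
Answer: 196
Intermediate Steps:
X = 14 (X = 1*14 = 14)
X**2 = 14**2 = 196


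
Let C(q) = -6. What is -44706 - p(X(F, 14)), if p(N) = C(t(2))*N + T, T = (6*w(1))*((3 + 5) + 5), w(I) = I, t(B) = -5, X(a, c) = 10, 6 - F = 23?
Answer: -44724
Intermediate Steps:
F = -17 (F = 6 - 1*23 = 6 - 23 = -17)
T = 78 (T = (6*1)*((3 + 5) + 5) = 6*(8 + 5) = 6*13 = 78)
p(N) = 78 - 6*N (p(N) = -6*N + 78 = 78 - 6*N)
-44706 - p(X(F, 14)) = -44706 - (78 - 6*10) = -44706 - (78 - 60) = -44706 - 1*18 = -44706 - 18 = -44724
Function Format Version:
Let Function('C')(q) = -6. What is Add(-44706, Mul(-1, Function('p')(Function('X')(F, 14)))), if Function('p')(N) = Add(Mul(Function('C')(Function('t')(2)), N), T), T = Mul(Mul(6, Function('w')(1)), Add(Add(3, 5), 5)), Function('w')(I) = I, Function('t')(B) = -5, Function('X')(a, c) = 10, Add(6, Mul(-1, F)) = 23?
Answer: -44724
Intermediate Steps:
F = -17 (F = Add(6, Mul(-1, 23)) = Add(6, -23) = -17)
T = 78 (T = Mul(Mul(6, 1), Add(Add(3, 5), 5)) = Mul(6, Add(8, 5)) = Mul(6, 13) = 78)
Function('p')(N) = Add(78, Mul(-6, N)) (Function('p')(N) = Add(Mul(-6, N), 78) = Add(78, Mul(-6, N)))
Add(-44706, Mul(-1, Function('p')(Function('X')(F, 14)))) = Add(-44706, Mul(-1, Add(78, Mul(-6, 10)))) = Add(-44706, Mul(-1, Add(78, -60))) = Add(-44706, Mul(-1, 18)) = Add(-44706, -18) = -44724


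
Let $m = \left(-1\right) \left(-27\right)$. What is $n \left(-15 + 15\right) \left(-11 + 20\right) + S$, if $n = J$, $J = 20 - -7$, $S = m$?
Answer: $27$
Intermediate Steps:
$m = 27$
$S = 27$
$J = 27$ ($J = 20 + 7 = 27$)
$n = 27$
$n \left(-15 + 15\right) \left(-11 + 20\right) + S = 27 \left(-15 + 15\right) \left(-11 + 20\right) + 27 = 27 \cdot 0 \cdot 9 + 27 = 27 \cdot 0 + 27 = 0 + 27 = 27$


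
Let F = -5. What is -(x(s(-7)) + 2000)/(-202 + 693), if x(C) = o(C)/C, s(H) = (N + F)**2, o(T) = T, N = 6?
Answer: -2001/491 ≈ -4.0754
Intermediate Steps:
s(H) = 1 (s(H) = (6 - 5)**2 = 1**2 = 1)
x(C) = 1 (x(C) = C/C = 1)
-(x(s(-7)) + 2000)/(-202 + 693) = -(1 + 2000)/(-202 + 693) = -2001/491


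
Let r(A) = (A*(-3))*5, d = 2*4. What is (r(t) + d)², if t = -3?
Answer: 2809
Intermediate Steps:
d = 8
r(A) = -15*A (r(A) = -3*A*5 = -15*A)
(r(t) + d)² = (-15*(-3) + 8)² = (45 + 8)² = 53² = 2809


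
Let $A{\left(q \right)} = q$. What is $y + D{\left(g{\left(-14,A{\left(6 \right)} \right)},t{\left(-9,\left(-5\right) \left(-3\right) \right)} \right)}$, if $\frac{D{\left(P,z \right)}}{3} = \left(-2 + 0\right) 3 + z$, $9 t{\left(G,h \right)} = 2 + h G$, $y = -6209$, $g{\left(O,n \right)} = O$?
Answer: $- \frac{18814}{3} \approx -6271.3$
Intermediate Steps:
$t{\left(G,h \right)} = \frac{2}{9} + \frac{G h}{9}$ ($t{\left(G,h \right)} = \frac{2 + h G}{9} = \frac{2 + G h}{9} = \frac{2}{9} + \frac{G h}{9}$)
$D{\left(P,z \right)} = -18 + 3 z$ ($D{\left(P,z \right)} = 3 \left(\left(-2 + 0\right) 3 + z\right) = 3 \left(\left(-2\right) 3 + z\right) = 3 \left(-6 + z\right) = -18 + 3 z$)
$y + D{\left(g{\left(-14,A{\left(6 \right)} \right)},t{\left(-9,\left(-5\right) \left(-3\right) \right)} \right)} = -6209 + \left(-18 + 3 \left(\frac{2}{9} + \frac{1}{9} \left(-9\right) \left(\left(-5\right) \left(-3\right)\right)\right)\right) = -6209 + \left(-18 + 3 \left(\frac{2}{9} + \frac{1}{9} \left(-9\right) 15\right)\right) = -6209 + \left(-18 + 3 \left(\frac{2}{9} - 15\right)\right) = -6209 + \left(-18 + 3 \left(- \frac{133}{9}\right)\right) = -6209 - \frac{187}{3} = - \frac{18814}{3}$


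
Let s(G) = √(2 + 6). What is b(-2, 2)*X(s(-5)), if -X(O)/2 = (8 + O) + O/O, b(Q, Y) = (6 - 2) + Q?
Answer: -36 - 8*√2 ≈ -47.314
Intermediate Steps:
b(Q, Y) = 4 + Q
s(G) = 2*√2 (s(G) = √8 = 2*√2)
X(O) = -18 - 2*O (X(O) = -2*((8 + O) + O/O) = -2*((8 + O) + 1) = -2*(9 + O) = -18 - 2*O)
b(-2, 2)*X(s(-5)) = (4 - 2)*(-18 - 4*√2) = 2*(-18 - 4*√2) = -36 - 8*√2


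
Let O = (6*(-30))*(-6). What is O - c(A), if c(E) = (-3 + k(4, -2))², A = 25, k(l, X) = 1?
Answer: 1076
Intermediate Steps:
c(E) = 4 (c(E) = (-3 + 1)² = (-2)² = 4)
O = 1080 (O = -180*(-6) = 1080)
O - c(A) = 1080 - 1*4 = 1080 - 4 = 1076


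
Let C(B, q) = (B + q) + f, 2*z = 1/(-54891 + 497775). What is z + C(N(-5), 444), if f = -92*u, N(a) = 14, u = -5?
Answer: 813135025/885768 ≈ 918.00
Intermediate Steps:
f = 460 (f = -92*(-5) = 460)
z = 1/885768 (z = 1/(2*(-54891 + 497775)) = (1/2)/442884 = (1/2)*(1/442884) = 1/885768 ≈ 1.1290e-6)
C(B, q) = 460 + B + q (C(B, q) = (B + q) + 460 = 460 + B + q)
z + C(N(-5), 444) = 1/885768 + (460 + 14 + 444) = 1/885768 + 918 = 813135025/885768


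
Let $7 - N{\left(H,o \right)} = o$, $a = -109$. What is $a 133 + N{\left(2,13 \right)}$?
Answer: $-14503$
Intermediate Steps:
$N{\left(H,o \right)} = 7 - o$
$a 133 + N{\left(2,13 \right)} = \left(-109\right) 133 + \left(7 - 13\right) = -14497 + \left(7 - 13\right) = -14497 - 6 = -14503$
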